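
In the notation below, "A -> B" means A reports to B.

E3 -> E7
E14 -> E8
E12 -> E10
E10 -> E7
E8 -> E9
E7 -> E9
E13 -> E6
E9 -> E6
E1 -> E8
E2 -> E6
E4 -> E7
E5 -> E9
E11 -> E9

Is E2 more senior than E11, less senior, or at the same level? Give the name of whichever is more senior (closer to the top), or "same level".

E2 is 1 level below E6; E11 is 2. E2 is higher.

E2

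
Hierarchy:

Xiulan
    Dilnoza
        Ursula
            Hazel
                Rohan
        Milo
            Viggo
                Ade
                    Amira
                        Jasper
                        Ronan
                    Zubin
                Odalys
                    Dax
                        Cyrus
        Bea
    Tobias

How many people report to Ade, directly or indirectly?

4

Ade directly manages Amira, Zubin. Under Amira: Ronan, Jasper (2). Zubin has no reports. So Ade's organization is 2 direct reports plus everyone under them: 3 + 1 = 4.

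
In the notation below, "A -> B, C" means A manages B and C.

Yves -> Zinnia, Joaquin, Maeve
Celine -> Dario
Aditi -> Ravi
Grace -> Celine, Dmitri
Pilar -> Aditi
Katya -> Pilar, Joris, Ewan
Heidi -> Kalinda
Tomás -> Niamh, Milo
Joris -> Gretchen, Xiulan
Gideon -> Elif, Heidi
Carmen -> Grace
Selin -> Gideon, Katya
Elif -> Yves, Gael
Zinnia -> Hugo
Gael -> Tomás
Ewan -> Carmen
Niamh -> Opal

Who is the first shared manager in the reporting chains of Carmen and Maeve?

Selin

Carmen's chain of managers is Ewan, Katya, Selin. Maeve's chain of managers is Yves, Elif, Gideon, Selin. The first manager that appears in both chains is Selin.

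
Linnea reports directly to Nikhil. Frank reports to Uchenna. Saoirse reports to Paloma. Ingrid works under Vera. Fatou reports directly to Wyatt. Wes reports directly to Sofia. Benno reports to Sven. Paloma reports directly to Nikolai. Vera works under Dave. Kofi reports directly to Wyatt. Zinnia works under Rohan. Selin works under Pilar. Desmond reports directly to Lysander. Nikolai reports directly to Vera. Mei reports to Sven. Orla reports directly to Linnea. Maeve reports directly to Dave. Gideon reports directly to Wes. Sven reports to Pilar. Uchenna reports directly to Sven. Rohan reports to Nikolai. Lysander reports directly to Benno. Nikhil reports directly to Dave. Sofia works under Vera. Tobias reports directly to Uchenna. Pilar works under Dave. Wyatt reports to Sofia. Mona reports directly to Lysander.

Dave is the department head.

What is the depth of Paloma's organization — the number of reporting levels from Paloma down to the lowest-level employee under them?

The longest chain under Paloma runs Paloma → Saoirse, which is 1 level below Paloma.

1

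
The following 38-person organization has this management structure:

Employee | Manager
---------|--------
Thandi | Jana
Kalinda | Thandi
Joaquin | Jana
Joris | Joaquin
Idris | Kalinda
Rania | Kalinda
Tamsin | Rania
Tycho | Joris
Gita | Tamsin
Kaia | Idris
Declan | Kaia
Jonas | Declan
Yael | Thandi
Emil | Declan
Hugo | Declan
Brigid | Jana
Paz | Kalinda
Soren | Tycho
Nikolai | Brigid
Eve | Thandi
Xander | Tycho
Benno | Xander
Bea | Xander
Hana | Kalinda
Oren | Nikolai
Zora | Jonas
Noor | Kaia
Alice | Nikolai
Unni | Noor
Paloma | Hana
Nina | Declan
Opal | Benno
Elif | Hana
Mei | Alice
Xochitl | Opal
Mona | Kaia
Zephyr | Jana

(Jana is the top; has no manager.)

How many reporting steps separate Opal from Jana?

6

Chain from Opal up to Jana: Opal → Benno → Xander → Tycho → Joris → Joaquin → Jana. That is 6 steps up, so Opal is 6 levels below Jana.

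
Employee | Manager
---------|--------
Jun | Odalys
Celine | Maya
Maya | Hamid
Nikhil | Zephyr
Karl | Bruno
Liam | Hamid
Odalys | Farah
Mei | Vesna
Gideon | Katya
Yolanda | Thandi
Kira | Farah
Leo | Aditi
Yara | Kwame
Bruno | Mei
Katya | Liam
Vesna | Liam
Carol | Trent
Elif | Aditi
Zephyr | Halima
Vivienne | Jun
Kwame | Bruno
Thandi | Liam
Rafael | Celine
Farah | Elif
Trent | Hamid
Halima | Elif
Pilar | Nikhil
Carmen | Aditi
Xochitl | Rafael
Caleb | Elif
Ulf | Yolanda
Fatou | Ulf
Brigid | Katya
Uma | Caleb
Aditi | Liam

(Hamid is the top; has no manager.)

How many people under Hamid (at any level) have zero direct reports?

The people in Hamid's organization with no one reporting to them are Xochitl, Gideon, Brigid, Karl, Yara, Carmen, Leo, Pilar, Vivienne, Kira, Uma, Fatou, Carol. That is 13.

13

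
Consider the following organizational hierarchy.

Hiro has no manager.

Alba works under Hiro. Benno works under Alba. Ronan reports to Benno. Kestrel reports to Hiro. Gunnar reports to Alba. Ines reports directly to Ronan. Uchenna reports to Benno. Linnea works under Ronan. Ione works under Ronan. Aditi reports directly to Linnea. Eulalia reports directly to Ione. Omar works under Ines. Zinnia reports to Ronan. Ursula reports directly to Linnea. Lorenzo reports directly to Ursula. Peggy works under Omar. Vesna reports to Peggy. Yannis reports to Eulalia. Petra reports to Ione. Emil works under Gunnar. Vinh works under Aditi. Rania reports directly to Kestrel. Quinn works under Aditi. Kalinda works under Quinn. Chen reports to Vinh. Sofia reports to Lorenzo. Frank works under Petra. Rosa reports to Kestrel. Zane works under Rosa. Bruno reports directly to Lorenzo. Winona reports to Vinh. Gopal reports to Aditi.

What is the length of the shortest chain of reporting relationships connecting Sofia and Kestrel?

Sofia is 7 levels below Hiro, and Kestrel is 1 level below Hiro (their lowest common manager). The shortest path runs up from Sofia to Hiro and back down to Kestrel: 7 + 1 = 8 links.

8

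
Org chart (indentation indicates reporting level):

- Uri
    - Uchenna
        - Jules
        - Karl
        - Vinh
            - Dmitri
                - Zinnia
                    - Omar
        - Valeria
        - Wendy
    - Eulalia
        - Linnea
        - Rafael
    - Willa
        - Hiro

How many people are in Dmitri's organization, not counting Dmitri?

2

Dmitri directly manages Zinnia. Under Zinnia: Omar (1). That's 2 in total.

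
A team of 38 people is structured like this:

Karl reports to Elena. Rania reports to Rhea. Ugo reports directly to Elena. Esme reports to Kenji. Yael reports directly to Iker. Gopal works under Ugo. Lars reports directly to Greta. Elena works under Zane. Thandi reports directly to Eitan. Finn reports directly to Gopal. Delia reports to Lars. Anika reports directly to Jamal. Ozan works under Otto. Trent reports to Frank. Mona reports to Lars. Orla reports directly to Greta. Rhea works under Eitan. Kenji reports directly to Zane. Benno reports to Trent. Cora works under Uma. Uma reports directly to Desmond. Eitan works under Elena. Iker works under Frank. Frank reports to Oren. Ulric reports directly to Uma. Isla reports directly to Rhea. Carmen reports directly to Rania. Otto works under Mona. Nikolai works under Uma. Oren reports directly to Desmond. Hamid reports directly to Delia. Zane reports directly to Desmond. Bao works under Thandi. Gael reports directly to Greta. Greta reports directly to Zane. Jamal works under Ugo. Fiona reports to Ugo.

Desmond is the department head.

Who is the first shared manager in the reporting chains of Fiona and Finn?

Ugo

Fiona's chain of managers is Ugo, Elena, Zane, Desmond. Finn's chain of managers is Gopal, Ugo, Elena, Zane, Desmond. The first manager that appears in both chains is Ugo.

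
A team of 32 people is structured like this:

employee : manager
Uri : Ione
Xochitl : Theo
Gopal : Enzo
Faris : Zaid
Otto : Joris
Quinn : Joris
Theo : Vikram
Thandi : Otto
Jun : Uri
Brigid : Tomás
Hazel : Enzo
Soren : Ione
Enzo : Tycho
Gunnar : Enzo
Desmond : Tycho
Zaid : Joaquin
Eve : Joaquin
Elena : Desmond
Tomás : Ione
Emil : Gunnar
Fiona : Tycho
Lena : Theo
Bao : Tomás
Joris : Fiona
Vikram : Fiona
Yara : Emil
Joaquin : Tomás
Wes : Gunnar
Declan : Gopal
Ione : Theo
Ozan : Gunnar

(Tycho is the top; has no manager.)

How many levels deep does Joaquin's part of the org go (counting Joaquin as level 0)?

The longest chain under Joaquin runs Joaquin → Zaid → Faris, which is 2 levels below Joaquin.

2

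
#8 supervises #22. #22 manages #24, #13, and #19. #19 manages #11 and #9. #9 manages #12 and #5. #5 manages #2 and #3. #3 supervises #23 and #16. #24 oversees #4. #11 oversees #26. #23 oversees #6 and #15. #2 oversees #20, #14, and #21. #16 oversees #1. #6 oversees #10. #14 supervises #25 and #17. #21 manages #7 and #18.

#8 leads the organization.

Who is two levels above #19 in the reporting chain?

#19 reports to #22, and #22 reports to #8. So #19's skip-level manager is #8.

#8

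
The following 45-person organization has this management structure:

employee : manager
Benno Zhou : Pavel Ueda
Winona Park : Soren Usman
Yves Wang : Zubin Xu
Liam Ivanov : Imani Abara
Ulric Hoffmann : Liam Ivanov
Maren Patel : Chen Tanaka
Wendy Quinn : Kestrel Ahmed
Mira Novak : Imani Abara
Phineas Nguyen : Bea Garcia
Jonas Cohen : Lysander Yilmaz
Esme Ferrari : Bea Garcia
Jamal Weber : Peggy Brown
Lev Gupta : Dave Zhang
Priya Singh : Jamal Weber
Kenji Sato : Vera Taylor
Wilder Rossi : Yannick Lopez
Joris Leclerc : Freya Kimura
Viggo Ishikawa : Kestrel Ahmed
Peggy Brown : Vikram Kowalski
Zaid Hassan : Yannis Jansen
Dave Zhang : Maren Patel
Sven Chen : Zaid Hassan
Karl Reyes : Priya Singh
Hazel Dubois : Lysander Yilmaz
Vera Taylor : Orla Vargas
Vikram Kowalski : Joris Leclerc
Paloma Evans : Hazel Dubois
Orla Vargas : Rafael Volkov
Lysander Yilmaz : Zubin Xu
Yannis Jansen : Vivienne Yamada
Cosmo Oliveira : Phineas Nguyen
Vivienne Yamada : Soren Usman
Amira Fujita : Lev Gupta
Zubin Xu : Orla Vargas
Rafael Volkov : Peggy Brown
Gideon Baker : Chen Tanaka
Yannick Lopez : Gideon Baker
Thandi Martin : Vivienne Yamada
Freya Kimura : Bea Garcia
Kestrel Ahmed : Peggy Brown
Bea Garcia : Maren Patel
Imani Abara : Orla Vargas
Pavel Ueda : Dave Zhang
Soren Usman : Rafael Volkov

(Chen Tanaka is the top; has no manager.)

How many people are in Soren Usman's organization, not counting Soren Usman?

6

Soren Usman directly manages Vivienne Yamada, Winona Park. Under Vivienne Yamada: Thandi Martin, Yannis Jansen, Zaid Hassan, Sven Chen (4). Winona Park has no reports. So Soren Usman's organization is 2 direct reports plus everyone under them: 5 + 1 = 6.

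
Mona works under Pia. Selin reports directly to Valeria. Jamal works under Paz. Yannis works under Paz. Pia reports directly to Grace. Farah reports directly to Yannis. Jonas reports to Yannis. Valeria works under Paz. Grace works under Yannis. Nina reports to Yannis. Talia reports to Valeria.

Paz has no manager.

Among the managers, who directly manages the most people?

Yannis

Direct-report counts: Paz has 3; Valeria has 2; Yannis has 4; Grace has 1; Pia has 1. The largest is 4, held by Yannis.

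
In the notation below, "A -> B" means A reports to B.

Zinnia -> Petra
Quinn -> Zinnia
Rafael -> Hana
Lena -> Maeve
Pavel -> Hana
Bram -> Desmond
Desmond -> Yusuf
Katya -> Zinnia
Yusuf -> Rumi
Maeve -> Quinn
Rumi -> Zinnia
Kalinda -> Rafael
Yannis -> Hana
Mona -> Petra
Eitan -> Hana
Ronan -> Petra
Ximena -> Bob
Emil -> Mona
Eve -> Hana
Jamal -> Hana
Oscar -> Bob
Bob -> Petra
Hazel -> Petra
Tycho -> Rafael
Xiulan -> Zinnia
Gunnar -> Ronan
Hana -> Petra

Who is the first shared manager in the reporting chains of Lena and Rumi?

Zinnia

Lena's chain of managers is Maeve, Quinn, Zinnia, Petra. Rumi's chain of managers is Zinnia, Petra. The first manager that appears in both chains is Zinnia.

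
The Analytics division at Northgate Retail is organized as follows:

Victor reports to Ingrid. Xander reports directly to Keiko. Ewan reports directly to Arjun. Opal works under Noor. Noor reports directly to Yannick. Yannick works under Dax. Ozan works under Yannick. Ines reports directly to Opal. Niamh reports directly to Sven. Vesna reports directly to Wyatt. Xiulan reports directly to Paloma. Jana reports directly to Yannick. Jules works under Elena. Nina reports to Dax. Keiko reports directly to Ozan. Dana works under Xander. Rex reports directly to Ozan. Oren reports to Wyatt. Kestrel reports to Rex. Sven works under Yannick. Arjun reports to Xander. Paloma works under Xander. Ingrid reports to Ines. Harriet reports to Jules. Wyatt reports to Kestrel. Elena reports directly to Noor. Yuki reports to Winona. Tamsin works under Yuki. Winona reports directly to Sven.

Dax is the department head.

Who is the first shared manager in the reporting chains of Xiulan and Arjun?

Xiulan's chain of managers is Paloma, Xander, Keiko, Ozan, Yannick, Dax. Arjun's chain of managers is Xander, Keiko, Ozan, Yannick, Dax. The first manager that appears in both chains is Xander.

Xander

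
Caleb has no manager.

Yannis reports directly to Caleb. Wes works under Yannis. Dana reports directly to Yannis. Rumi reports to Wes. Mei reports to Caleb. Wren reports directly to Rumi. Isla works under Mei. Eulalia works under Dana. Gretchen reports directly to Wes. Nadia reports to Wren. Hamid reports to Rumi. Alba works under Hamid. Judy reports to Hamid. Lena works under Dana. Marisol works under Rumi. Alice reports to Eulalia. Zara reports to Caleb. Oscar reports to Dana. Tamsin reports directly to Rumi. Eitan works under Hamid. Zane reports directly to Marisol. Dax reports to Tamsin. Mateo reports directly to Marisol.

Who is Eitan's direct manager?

Hamid

Eitan reports directly to Hamid.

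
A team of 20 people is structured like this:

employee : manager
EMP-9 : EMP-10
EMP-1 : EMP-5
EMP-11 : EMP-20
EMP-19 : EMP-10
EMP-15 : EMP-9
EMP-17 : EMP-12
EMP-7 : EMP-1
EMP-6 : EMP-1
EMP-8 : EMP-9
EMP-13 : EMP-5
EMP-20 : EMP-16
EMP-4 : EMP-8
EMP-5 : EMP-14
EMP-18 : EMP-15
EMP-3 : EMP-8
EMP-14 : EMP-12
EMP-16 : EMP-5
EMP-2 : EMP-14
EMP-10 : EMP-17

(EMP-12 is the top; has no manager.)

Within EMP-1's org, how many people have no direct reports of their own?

The people in EMP-1's organization with no one reporting to them are EMP-7, EMP-6. That is 2.

2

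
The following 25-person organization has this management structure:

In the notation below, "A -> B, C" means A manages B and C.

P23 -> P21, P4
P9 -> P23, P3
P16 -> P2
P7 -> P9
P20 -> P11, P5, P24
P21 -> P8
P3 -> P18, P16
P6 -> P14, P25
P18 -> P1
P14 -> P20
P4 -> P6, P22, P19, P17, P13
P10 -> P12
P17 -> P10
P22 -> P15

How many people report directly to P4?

P4 directly manages P6, P22, P19, P17, P13. That is 5 direct reports.

5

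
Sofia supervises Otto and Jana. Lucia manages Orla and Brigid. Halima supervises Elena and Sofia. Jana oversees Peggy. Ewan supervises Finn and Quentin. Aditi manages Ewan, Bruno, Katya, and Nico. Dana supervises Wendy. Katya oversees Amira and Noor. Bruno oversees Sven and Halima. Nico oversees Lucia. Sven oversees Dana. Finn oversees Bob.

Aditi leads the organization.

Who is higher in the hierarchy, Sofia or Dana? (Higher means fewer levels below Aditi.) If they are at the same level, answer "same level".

same level

Both Sofia and Dana are 3 levels below Aditi.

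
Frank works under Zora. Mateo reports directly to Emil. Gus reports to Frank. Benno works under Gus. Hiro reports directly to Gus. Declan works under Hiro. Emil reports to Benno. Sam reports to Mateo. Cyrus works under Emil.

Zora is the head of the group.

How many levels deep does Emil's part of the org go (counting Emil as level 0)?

2

The longest chain under Emil runs Emil → Mateo → Sam, which is 2 levels below Emil.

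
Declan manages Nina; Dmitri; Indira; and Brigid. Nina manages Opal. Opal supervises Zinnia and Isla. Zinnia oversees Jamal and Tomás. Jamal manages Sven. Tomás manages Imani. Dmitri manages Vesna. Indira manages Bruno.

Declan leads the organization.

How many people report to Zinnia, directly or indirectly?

Zinnia directly manages Jamal, Tomás. Under Jamal: Sven (1). Under Tomás: Imani (1). So Zinnia's organization is 2 direct reports plus everyone under them: 2 + 2 = 4.

4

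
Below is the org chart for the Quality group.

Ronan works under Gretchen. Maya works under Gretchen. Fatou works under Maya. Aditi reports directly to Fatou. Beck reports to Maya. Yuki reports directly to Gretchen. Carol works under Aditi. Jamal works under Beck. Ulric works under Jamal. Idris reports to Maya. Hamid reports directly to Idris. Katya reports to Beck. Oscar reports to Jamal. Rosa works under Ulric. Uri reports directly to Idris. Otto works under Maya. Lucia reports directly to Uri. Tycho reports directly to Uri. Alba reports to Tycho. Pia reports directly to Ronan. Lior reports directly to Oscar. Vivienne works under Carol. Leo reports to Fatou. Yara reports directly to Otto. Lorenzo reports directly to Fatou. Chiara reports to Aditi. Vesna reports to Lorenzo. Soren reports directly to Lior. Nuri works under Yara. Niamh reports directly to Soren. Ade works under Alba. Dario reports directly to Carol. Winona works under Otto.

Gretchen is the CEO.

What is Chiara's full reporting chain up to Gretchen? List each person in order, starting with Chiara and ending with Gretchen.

Chiara -> Aditi -> Fatou -> Maya -> Gretchen

Chiara reports to Aditi. Aditi reports to Fatou. Fatou reports to Maya. Maya reports to Gretchen. Gretchen is at the top.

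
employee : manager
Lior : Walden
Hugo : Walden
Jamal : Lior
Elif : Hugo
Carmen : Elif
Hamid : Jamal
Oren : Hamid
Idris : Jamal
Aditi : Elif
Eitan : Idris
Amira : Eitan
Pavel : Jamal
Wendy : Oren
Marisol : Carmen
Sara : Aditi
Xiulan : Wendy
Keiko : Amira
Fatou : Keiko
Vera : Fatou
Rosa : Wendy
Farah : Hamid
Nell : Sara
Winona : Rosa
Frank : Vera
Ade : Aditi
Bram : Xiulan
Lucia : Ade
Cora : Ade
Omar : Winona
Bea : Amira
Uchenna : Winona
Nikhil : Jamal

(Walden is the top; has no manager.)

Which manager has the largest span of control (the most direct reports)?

Direct-report counts: Walden has 2; Hugo has 1; Elif has 2; Aditi has 2; Ade has 2; Sara has 1; Carmen has 1; Lior has 1; Jamal has 4; Idris has 1; Eitan has 1; Amira has 2; Keiko has 1; Fatou has 1; Vera has 1; Hamid has 2; Oren has 1; Wendy has 2; Rosa has 1; Winona has 2; Xiulan has 1. The largest is 4, held by Jamal.

Jamal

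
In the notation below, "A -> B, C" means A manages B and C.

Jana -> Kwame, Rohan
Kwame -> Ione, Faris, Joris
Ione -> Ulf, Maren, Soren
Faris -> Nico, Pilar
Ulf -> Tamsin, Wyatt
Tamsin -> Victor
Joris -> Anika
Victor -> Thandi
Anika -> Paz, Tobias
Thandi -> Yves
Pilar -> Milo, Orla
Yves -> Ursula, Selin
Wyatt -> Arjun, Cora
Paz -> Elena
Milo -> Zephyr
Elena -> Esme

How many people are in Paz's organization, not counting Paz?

2

Paz directly manages Elena. Under Elena: Esme (1). That's 2 in total.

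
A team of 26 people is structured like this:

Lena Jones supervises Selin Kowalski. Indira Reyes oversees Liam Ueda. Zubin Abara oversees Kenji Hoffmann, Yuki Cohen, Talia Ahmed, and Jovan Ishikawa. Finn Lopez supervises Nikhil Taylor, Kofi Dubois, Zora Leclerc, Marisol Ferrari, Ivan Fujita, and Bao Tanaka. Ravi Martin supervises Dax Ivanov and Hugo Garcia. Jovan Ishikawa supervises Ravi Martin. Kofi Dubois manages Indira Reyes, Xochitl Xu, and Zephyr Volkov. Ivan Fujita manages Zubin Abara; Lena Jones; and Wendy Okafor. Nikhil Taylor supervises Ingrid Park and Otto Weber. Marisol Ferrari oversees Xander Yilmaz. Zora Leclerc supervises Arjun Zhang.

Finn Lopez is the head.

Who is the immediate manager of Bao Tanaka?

Bao Tanaka reports directly to Finn Lopez.

Finn Lopez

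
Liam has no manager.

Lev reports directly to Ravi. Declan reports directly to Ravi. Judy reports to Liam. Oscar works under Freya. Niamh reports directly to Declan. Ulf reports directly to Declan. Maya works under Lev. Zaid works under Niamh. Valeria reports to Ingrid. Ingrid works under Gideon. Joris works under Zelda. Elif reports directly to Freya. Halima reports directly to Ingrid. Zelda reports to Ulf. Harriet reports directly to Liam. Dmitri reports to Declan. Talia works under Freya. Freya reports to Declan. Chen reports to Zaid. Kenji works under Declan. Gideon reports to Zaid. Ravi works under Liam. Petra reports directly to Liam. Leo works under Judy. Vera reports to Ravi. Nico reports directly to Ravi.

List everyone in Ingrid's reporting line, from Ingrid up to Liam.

Ingrid reports to Gideon. Gideon reports to Zaid. Zaid reports to Niamh. Niamh reports to Declan. Declan reports to Ravi. Ravi reports to Liam. Liam is at the top.

Ingrid -> Gideon -> Zaid -> Niamh -> Declan -> Ravi -> Liam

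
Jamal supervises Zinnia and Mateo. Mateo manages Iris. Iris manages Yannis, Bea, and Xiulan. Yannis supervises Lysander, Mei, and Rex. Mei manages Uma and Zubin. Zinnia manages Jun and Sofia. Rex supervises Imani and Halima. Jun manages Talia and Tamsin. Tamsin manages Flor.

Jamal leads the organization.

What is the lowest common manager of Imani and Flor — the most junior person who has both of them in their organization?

Jamal

Imani's chain of managers is Rex, Yannis, Iris, Mateo, Jamal. Flor's chain of managers is Tamsin, Jun, Zinnia, Jamal. The first manager that appears in both chains is Jamal.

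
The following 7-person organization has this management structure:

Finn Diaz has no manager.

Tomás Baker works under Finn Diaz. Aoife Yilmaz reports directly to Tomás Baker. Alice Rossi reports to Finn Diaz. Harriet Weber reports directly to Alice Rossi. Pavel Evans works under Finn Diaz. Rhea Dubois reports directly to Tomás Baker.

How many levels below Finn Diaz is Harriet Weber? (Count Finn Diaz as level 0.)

Chain from Harriet Weber up to Finn Diaz: Harriet Weber → Alice Rossi → Finn Diaz. That is 2 steps up, so Harriet Weber is 2 levels below Finn Diaz.

2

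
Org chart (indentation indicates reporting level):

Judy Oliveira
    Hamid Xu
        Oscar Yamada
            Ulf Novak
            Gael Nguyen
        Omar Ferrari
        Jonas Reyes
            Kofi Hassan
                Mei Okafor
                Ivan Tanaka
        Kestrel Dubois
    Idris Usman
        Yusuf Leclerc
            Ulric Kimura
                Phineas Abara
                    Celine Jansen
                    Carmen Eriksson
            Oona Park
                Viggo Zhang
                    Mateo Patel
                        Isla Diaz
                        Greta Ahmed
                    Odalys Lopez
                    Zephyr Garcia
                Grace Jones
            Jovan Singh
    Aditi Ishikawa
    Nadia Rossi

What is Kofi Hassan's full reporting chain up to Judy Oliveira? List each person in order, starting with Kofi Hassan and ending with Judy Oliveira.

Kofi Hassan -> Jonas Reyes -> Hamid Xu -> Judy Oliveira

Kofi Hassan reports to Jonas Reyes. Jonas Reyes reports to Hamid Xu. Hamid Xu reports to Judy Oliveira. Judy Oliveira is at the top.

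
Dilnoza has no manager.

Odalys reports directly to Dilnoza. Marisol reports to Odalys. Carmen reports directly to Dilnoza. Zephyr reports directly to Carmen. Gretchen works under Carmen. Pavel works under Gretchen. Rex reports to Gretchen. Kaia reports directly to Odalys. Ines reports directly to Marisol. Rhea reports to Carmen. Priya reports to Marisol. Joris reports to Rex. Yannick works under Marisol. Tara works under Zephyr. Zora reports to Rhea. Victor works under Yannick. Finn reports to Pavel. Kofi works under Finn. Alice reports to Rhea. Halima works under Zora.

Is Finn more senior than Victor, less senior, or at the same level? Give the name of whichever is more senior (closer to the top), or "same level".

same level

Both Finn and Victor are 4 levels below Dilnoza.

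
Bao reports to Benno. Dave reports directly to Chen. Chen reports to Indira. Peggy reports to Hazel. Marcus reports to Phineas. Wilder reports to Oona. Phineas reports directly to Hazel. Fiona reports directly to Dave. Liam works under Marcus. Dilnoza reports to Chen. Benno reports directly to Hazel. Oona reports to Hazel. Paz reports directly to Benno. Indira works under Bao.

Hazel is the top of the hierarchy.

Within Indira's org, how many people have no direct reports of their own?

The people in Indira's organization with no one reporting to them are Dilnoza, Fiona. That is 2.

2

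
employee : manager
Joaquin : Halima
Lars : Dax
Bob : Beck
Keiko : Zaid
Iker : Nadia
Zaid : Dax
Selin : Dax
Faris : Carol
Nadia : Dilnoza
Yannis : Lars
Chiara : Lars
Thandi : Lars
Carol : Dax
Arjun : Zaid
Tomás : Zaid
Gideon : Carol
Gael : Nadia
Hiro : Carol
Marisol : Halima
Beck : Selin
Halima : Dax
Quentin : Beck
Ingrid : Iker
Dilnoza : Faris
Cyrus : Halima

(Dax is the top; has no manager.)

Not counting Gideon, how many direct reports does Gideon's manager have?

2

Gideon reports to Carol. Carol's other direct reports are Faris, Hiro — 2 peers.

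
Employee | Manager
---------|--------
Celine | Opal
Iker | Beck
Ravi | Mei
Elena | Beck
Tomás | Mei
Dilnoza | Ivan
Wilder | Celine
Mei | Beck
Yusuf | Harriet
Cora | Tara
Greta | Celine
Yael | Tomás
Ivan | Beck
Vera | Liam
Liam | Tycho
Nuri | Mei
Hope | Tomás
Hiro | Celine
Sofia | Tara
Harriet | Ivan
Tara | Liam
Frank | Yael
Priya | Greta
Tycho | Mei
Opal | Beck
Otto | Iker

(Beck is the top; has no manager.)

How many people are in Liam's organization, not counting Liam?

4

Liam directly manages Vera, Tara. Vera has no reports. Under Tara: Sofia, Cora (2). So Liam's organization is 2 direct reports plus everyone under them: 1 + 3 = 4.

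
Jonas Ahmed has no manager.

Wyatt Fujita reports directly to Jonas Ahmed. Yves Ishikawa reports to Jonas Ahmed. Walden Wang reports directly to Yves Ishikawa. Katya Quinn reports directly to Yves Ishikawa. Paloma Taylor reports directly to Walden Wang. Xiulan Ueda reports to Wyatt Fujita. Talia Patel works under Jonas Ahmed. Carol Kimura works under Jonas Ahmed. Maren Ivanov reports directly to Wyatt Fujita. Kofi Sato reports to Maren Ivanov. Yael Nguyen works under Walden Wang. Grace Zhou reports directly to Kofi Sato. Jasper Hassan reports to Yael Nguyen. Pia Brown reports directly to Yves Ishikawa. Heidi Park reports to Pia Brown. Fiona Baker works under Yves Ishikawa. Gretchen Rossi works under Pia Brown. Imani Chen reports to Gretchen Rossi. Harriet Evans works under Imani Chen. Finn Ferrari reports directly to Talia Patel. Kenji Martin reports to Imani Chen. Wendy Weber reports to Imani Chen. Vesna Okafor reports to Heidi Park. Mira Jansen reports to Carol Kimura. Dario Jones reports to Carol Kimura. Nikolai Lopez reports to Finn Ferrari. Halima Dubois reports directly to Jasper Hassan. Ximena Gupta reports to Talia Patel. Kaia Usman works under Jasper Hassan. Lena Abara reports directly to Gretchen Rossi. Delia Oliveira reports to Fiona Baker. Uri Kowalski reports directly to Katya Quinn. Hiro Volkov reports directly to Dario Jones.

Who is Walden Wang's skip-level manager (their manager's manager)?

Jonas Ahmed

Walden Wang reports to Yves Ishikawa, and Yves Ishikawa reports to Jonas Ahmed. So Walden Wang's skip-level manager is Jonas Ahmed.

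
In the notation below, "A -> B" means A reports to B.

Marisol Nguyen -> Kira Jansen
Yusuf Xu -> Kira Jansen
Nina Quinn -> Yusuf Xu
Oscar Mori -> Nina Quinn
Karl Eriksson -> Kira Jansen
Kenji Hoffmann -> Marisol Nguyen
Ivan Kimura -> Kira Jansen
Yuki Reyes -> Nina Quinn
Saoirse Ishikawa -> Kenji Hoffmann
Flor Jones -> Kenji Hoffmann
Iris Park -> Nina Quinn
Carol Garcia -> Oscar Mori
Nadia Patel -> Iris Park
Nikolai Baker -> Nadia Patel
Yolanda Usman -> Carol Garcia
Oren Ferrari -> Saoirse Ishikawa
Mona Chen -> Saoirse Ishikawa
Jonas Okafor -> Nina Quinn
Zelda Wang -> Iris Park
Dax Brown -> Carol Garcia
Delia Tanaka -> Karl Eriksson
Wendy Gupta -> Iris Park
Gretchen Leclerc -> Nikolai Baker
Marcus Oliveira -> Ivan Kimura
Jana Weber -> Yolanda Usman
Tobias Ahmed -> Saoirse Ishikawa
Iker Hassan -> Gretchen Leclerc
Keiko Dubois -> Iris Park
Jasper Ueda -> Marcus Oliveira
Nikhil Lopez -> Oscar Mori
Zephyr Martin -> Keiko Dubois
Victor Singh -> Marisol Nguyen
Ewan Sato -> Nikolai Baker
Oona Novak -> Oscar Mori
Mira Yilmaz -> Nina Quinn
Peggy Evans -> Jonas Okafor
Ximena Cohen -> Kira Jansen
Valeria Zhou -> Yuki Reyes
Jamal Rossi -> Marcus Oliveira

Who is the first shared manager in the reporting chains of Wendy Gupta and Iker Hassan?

Wendy Gupta's chain of managers is Iris Park, Nina Quinn, Yusuf Xu, Kira Jansen. Iker Hassan's chain of managers is Gretchen Leclerc, Nikolai Baker, Nadia Patel, Iris Park, Nina Quinn, Yusuf Xu, Kira Jansen. The first manager that appears in both chains is Iris Park.

Iris Park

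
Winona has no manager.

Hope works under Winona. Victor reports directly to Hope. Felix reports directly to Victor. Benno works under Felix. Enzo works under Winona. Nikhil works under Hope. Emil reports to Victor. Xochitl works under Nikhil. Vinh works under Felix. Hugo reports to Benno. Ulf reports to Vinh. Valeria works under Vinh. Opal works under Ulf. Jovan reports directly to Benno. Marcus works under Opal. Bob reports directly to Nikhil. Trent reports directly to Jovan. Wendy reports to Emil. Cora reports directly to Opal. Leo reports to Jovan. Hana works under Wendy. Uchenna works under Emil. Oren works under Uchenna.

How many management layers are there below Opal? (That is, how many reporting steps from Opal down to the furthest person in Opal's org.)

1

The longest chain under Opal runs Opal → Cora, which is 1 level below Opal.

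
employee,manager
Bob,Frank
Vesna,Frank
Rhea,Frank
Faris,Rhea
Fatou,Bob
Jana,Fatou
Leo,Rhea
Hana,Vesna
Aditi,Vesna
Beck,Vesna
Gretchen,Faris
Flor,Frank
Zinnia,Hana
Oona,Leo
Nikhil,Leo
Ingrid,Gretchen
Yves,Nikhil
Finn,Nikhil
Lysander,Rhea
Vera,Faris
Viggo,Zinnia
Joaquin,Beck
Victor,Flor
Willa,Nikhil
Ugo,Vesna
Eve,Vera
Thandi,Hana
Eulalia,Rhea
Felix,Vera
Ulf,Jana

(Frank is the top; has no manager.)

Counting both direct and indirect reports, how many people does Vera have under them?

2

Vera directly manages Eve, Felix. Eve has no reports. Felix has no reports. So Vera's organization is 2 direct reports plus everyone under them: 1 + 1 = 2.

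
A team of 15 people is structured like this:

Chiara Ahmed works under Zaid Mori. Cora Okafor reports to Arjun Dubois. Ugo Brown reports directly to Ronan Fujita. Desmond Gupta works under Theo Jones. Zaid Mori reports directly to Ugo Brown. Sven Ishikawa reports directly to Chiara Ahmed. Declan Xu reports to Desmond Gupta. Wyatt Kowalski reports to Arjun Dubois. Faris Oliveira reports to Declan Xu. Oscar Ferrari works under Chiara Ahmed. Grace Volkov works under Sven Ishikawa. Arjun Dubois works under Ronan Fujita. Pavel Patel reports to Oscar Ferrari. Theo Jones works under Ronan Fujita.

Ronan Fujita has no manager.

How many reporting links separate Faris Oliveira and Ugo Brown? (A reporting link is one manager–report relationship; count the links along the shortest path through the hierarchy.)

Faris Oliveira is 4 levels below Ronan Fujita, and Ugo Brown is 1 level below Ronan Fujita (their lowest common manager). The shortest path runs up from Faris Oliveira to Ronan Fujita and back down to Ugo Brown: 4 + 1 = 5 links.

5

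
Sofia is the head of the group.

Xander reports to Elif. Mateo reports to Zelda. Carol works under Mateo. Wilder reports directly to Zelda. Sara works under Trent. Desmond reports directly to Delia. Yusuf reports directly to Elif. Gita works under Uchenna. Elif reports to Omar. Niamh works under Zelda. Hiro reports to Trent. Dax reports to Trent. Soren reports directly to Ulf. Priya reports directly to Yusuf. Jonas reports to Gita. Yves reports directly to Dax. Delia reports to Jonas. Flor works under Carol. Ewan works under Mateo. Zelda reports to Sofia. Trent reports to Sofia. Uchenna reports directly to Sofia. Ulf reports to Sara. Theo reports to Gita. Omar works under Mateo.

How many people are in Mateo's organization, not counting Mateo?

Mateo directly manages Omar, Carol, Ewan. Under Omar: Elif, Xander, Yusuf, Priya (4). Under Carol: Flor (1). Ewan has no reports. So Mateo's organization is 3 direct reports plus everyone under them: 5 + 2 + 1 = 8.

8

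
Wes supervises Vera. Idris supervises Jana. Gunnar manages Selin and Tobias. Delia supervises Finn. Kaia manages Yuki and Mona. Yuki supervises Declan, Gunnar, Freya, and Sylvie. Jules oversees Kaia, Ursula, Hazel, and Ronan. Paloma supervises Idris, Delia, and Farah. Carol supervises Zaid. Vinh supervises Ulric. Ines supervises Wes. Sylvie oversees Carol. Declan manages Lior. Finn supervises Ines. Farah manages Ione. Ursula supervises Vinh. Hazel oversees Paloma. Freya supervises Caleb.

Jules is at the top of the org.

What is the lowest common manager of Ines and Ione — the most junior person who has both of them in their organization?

Paloma

Ines's chain of managers is Finn, Delia, Paloma, Hazel, Jules. Ione's chain of managers is Farah, Paloma, Hazel, Jules. The first manager that appears in both chains is Paloma.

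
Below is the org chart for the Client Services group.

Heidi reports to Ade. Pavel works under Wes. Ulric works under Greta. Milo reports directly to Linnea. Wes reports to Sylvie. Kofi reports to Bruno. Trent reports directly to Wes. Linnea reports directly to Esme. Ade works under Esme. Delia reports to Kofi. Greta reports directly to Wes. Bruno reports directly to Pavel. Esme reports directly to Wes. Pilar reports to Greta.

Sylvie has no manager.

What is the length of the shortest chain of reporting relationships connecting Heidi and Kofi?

Heidi is 3 levels below Wes, and Kofi is 3 levels below Wes (their lowest common manager). The shortest path runs up from Heidi to Wes and back down to Kofi: 3 + 3 = 6 links.

6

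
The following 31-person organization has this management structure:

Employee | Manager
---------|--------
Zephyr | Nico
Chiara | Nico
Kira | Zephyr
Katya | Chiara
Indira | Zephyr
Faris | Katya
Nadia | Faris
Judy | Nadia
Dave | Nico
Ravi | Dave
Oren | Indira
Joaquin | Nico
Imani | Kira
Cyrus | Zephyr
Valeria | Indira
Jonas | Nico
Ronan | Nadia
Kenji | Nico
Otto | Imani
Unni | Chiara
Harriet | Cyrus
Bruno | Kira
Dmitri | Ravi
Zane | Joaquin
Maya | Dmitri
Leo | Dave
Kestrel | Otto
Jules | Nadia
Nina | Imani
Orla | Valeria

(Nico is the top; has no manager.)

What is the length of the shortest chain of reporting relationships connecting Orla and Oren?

Orla is 2 levels below Indira, and Oren is 1 level below Indira (their lowest common manager). The shortest path runs up from Orla to Indira and back down to Oren: 2 + 1 = 3 links.

3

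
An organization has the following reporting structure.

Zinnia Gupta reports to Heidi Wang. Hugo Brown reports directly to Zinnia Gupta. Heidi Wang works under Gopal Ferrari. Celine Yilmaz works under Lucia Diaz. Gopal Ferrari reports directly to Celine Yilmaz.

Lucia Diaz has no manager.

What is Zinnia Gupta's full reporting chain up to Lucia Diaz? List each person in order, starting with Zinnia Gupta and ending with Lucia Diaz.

Zinnia Gupta reports to Heidi Wang. Heidi Wang reports to Gopal Ferrari. Gopal Ferrari reports to Celine Yilmaz. Celine Yilmaz reports to Lucia Diaz. Lucia Diaz is at the top.

Zinnia Gupta -> Heidi Wang -> Gopal Ferrari -> Celine Yilmaz -> Lucia Diaz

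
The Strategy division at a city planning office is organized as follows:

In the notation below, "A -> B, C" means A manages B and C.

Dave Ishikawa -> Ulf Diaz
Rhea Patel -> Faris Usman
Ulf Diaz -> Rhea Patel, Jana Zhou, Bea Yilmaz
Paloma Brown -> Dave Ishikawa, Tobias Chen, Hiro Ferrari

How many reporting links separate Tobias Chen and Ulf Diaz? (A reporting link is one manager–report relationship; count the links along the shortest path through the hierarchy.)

3

Tobias Chen is 1 level below Paloma Brown, and Ulf Diaz is 2 levels below Paloma Brown (their lowest common manager). The shortest path runs up from Tobias Chen to Paloma Brown and back down to Ulf Diaz: 1 + 2 = 3 links.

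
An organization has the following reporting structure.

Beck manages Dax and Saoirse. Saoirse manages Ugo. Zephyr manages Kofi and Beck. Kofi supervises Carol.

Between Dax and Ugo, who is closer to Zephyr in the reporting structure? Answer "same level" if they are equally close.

Dax is 2 levels below Zephyr; Ugo is 3. Dax is higher.

Dax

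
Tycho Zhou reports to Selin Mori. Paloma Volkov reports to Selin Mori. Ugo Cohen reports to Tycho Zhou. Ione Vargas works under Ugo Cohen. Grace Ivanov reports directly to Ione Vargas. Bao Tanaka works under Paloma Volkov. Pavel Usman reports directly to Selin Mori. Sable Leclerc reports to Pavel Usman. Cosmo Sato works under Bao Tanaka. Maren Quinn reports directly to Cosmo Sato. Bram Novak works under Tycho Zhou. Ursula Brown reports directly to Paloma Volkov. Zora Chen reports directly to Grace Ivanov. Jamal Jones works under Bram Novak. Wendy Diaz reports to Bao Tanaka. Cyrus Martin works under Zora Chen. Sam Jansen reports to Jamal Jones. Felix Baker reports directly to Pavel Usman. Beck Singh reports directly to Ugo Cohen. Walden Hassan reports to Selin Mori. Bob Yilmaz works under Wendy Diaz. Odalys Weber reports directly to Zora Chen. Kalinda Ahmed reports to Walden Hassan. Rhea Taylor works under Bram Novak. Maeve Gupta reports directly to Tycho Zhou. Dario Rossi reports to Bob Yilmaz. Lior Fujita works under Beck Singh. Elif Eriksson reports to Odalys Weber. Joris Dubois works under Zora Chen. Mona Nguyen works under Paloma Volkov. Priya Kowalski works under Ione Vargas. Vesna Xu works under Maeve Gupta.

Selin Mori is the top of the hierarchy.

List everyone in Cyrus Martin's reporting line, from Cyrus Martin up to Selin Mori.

Cyrus Martin -> Zora Chen -> Grace Ivanov -> Ione Vargas -> Ugo Cohen -> Tycho Zhou -> Selin Mori

Cyrus Martin reports to Zora Chen. Zora Chen reports to Grace Ivanov. Grace Ivanov reports to Ione Vargas. Ione Vargas reports to Ugo Cohen. Ugo Cohen reports to Tycho Zhou. Tycho Zhou reports to Selin Mori. Selin Mori is at the top.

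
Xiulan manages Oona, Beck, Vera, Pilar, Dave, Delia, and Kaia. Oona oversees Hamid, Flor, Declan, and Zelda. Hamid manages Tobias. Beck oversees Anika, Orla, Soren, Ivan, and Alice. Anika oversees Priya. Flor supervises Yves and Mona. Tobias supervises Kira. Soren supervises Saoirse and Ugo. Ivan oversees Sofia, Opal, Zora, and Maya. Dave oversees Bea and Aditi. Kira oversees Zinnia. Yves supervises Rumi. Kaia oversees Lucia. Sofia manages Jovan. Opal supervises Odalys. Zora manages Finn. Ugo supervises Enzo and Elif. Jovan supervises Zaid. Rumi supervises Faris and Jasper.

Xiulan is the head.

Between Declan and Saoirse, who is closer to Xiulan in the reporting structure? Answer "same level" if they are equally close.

Declan

Declan is 2 levels below Xiulan; Saoirse is 3. Declan is higher.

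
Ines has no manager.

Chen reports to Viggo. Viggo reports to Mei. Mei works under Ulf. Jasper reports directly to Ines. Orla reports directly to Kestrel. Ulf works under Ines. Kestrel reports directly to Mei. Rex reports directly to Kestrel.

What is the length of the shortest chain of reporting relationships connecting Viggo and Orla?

3

Viggo is 1 level below Mei, and Orla is 2 levels below Mei (their lowest common manager). The shortest path runs up from Viggo to Mei and back down to Orla: 1 + 2 = 3 links.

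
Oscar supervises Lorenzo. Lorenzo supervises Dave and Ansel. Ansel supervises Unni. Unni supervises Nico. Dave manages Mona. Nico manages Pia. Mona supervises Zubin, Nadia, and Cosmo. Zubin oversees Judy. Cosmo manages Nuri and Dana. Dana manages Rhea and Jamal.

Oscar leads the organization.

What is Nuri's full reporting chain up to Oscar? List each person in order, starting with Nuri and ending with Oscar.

Nuri reports to Cosmo. Cosmo reports to Mona. Mona reports to Dave. Dave reports to Lorenzo. Lorenzo reports to Oscar. Oscar is at the top.

Nuri -> Cosmo -> Mona -> Dave -> Lorenzo -> Oscar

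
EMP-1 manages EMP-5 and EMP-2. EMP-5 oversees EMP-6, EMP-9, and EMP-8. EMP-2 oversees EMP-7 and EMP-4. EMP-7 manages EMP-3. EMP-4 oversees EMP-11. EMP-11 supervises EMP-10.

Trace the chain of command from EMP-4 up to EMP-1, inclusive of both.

EMP-4 -> EMP-2 -> EMP-1

EMP-4 reports to EMP-2. EMP-2 reports to EMP-1. EMP-1 is at the top.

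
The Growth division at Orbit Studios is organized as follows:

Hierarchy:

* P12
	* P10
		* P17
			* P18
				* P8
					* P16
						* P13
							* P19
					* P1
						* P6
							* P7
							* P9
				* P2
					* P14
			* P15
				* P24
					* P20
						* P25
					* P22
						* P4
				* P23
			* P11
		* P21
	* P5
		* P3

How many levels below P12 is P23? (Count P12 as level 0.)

Chain from P23 up to P12: P23 → P15 → P17 → P10 → P12. That is 4 steps up, so P23 is 4 levels below P12.

4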